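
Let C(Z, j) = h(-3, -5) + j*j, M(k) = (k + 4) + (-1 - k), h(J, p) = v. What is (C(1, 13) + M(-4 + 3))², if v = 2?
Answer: 30276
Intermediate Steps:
h(J, p) = 2
M(k) = 3 (M(k) = (4 + k) + (-1 - k) = 3)
C(Z, j) = 2 + j² (C(Z, j) = 2 + j*j = 2 + j²)
(C(1, 13) + M(-4 + 3))² = ((2 + 13²) + 3)² = ((2 + 169) + 3)² = (171 + 3)² = 174² = 30276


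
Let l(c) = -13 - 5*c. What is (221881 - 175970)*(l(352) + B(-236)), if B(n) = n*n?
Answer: 2475658853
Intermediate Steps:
B(n) = n²
(221881 - 175970)*(l(352) + B(-236)) = (221881 - 175970)*((-13 - 5*352) + (-236)²) = 45911*((-13 - 1760) + 55696) = 45911*(-1773 + 55696) = 45911*53923 = 2475658853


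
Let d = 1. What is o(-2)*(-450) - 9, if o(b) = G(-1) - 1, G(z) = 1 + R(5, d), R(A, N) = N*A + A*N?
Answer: -4509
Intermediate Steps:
R(A, N) = 2*A*N (R(A, N) = A*N + A*N = 2*A*N)
G(z) = 11 (G(z) = 1 + 2*5*1 = 1 + 10 = 11)
o(b) = 10 (o(b) = 11 - 1 = 10)
o(-2)*(-450) - 9 = 10*(-450) - 9 = -4500 - 9 = -4509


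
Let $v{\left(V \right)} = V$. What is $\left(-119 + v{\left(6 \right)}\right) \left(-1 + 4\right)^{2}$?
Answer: $-1017$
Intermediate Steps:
$\left(-119 + v{\left(6 \right)}\right) \left(-1 + 4\right)^{2} = \left(-119 + 6\right) \left(-1 + 4\right)^{2} = - 113 \cdot 3^{2} = \left(-113\right) 9 = -1017$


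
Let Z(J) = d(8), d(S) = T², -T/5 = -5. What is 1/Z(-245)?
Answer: 1/625 ≈ 0.0016000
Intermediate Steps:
T = 25 (T = -5*(-5) = 25)
d(S) = 625 (d(S) = 25² = 625)
Z(J) = 625
1/Z(-245) = 1/625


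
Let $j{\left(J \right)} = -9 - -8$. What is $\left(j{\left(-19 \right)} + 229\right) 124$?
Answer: $28272$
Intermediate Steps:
$j{\left(J \right)} = -1$ ($j{\left(J \right)} = -9 + 8 = -1$)
$\left(j{\left(-19 \right)} + 229\right) 124 = \left(-1 + 229\right) 124 = 228 \cdot 124 = 28272$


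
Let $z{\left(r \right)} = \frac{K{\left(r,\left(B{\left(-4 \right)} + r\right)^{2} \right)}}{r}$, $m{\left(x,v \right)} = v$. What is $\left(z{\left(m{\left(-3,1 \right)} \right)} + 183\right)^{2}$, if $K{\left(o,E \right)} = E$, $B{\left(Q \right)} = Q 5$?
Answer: $295936$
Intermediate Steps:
$B{\left(Q \right)} = 5 Q$
$z{\left(r \right)} = \frac{\left(-20 + r\right)^{2}}{r}$ ($z{\left(r \right)} = \frac{\left(5 \left(-4\right) + r\right)^{2}}{r} = \frac{\left(-20 + r\right)^{2}}{r}$)
$\left(z{\left(m{\left(-3,1 \right)} \right)} + 183\right)^{2} = \left(\frac{\left(-20 + 1\right)^{2}}{1} + 183\right)^{2} = \left(1 \left(-19\right)^{2} + 183\right)^{2} = \left(1 \cdot 361 + 183\right)^{2} = \left(361 + 183\right)^{2} = 544^{2} = 295936$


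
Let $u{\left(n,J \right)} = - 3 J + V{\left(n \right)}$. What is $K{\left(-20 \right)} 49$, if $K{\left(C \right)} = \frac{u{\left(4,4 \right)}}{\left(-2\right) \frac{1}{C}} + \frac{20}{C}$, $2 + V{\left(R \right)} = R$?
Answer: $-4949$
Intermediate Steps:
$V{\left(R \right)} = -2 + R$
$u{\left(n,J \right)} = -2 + n - 3 J$ ($u{\left(n,J \right)} = - 3 J + \left(-2 + n\right) = -2 + n - 3 J$)
$K{\left(C \right)} = 5 C + \frac{20}{C}$ ($K{\left(C \right)} = \frac{-2 + 4 - 12}{\left(-2\right) \frac{1}{C}} + \frac{20}{C} = \left(-2 + 4 - 12\right) \left(- \frac{C}{2}\right) + \frac{20}{C} = - 10 \left(- \frac{C}{2}\right) + \frac{20}{C} = 5 C + \frac{20}{C}$)
$K{\left(-20 \right)} 49 = \left(5 \left(-20\right) + \frac{20}{-20}\right) 49 = \left(-100 + 20 \left(- \frac{1}{20}\right)\right) 49 = \left(-100 - 1\right) 49 = \left(-101\right) 49 = -4949$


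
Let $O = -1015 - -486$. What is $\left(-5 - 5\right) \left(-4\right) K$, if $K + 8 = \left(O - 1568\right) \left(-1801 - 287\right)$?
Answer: $175141120$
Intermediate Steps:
$O = -529$ ($O = -1015 + 486 = -529$)
$K = 4378528$ ($K = -8 + \left(-529 - 1568\right) \left(-1801 - 287\right) = -8 + \left(-529 - 1568\right) \left(-2088\right) = -8 - -4378536 = -8 + 4378536 = 4378528$)
$\left(-5 - 5\right) \left(-4\right) K = \left(-5 - 5\right) \left(-4\right) 4378528 = \left(-10\right) \left(-4\right) 4378528 = 40 \cdot 4378528 = 175141120$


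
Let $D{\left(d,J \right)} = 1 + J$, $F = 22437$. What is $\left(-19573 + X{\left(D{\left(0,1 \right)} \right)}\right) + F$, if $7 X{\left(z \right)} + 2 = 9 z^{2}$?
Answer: $\frac{20082}{7} \approx 2868.9$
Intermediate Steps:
$X{\left(z \right)} = - \frac{2}{7} + \frac{9 z^{2}}{7}$
$\left(-19573 + X{\left(D{\left(0,1 \right)} \right)}\right) + F = \left(-19573 - \left(\frac{2}{7} - \frac{9 \left(1 + 1\right)^{2}}{7}\right)\right) + 22437 = \left(-19573 - \left(\frac{2}{7} - \frac{9 \cdot 2^{2}}{7}\right)\right) + 22437 = \left(-19573 + \left(- \frac{2}{7} + \frac{9}{7} \cdot 4\right)\right) + 22437 = \left(-19573 + \left(- \frac{2}{7} + \frac{36}{7}\right)\right) + 22437 = \left(-19573 + \frac{34}{7}\right) + 22437 = - \frac{136977}{7} + 22437 = \frac{20082}{7}$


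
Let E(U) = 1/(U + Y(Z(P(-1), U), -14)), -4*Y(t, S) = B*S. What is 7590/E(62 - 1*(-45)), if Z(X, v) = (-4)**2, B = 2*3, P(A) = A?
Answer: 971520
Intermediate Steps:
B = 6
Z(X, v) = 16
Y(t, S) = -3*S/2
E(U) = 1/(21 + U) (E(U) = 1/(U - 3/2*(-14)) = 1/(U + 21) = 1/(21 + U))
7590/E(62 - 1*(-45)) = 7590/(1/(21 + (62 - 1*(-45)))) = 7590/(1/(21 + (62 + 45))) = 7590/(1/(21 + 107)) = 7590/(1/128) = 7590*128 = 971520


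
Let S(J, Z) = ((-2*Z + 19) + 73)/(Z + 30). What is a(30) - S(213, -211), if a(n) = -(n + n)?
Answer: -10346/181 ≈ -57.160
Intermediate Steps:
S(J, Z) = (92 - 2*Z)/(30 + Z) (S(J, Z) = ((19 - 2*Z) + 73)/(30 + Z) = (92 - 2*Z)/(30 + Z))
a(n) = -2*n
a(30) - S(213, -211) = -2*30 - 2*(46 - 1*(-211))/(30 - 211) = -60 - 2*(46 + 211)/(-181) = -60 - 2*(-1)*257/181 = -60 - 1*(-514/181) = -60 + 514/181 = -10346/181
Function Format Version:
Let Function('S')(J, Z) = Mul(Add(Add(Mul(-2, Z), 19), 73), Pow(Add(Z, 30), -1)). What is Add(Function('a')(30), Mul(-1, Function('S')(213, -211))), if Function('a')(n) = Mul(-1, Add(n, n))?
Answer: Rational(-10346, 181) ≈ -57.160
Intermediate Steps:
Function('S')(J, Z) = Mul(Pow(Add(30, Z), -1), Add(92, Mul(-2, Z))) (Function('S')(J, Z) = Mul(Add(Add(19, Mul(-2, Z)), 73), Pow(Add(30, Z), -1)) = Mul(Add(92, Mul(-2, Z)), Pow(Add(30, Z), -1)) = Mul(Pow(Add(30, Z), -1), Add(92, Mul(-2, Z))))
Function('a')(n) = Mul(-2, n) (Function('a')(n) = Mul(-1, Mul(2, n)) = Mul(-2, n))
Add(Function('a')(30), Mul(-1, Function('S')(213, -211))) = Add(Mul(-2, 30), Mul(-1, Mul(2, Pow(Add(30, -211), -1), Add(46, Mul(-1, -211))))) = Add(-60, Mul(-1, Mul(2, Pow(-181, -1), Add(46, 211)))) = Add(-60, Mul(-1, Mul(2, Rational(-1, 181), 257))) = Add(-60, Mul(-1, Rational(-514, 181))) = Add(-60, Rational(514, 181)) = Rational(-10346, 181)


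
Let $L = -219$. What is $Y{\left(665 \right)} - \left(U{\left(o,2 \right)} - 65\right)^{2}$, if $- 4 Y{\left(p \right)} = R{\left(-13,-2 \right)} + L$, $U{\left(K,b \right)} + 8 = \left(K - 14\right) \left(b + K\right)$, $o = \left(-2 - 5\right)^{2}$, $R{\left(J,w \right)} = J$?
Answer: $-2930886$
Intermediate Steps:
$o = 49$ ($o = \left(-7\right)^{2} = 49$)
$U{\left(K,b \right)} = -8 + \left(-14 + K\right) \left(K + b\right)$ ($U{\left(K,b \right)} = -8 + \left(K - 14\right) \left(b + K\right) = -8 + \left(-14 + K\right) \left(K + b\right)$)
$Y{\left(p \right)} = 58$ ($Y{\left(p \right)} = - \frac{-13 - 219}{4} = \left(- \frac{1}{4}\right) \left(-232\right) = 58$)
$Y{\left(665 \right)} - \left(U{\left(o,2 \right)} - 65\right)^{2} = 58 - \left(\left(-8 + 49^{2} - 686 - 28 + 49 \cdot 2\right) - 65\right)^{2} = 58 - \left(\left(-8 + 2401 - 686 - 28 + 98\right) - 65\right)^{2} = 58 - \left(1777 - 65\right)^{2} = 58 - 1712^{2} = 58 - 2930944 = -2930886$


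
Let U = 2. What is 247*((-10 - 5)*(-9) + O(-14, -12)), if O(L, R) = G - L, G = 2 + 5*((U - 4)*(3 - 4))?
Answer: 39767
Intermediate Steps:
G = 12 (G = 2 + 5*((2 - 4)*(3 - 4)) = 2 + 5*(-2*(-1)) = 2 + 5*2 = 2 + 10 = 12)
O(L, R) = 12 - L
247*((-10 - 5)*(-9) + O(-14, -12)) = 247*((-10 - 5)*(-9) + (12 - 1*(-14))) = 247*(-15*(-9) + (12 + 14)) = 247*(135 + 26) = 247*161 = 39767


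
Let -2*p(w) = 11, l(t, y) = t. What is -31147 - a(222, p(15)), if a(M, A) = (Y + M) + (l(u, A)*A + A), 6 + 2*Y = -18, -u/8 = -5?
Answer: -62263/2 ≈ -31132.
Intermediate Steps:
u = 40 (u = -8*(-5) = 40)
Y = -12 (Y = -3 + (½)*(-18) = -3 - 9 = -12)
p(w) = -11/2 (p(w) = -½*11 = -11/2)
a(M, A) = -12 + M + 41*A (a(M, A) = (-12 + M) + (40*A + A) = (-12 + M) + 41*A = -12 + M + 41*A)
-31147 - a(222, p(15)) = -31147 - (-12 + 222 + 41*(-11/2)) = -31147 - (-12 + 222 - 451/2) = -31147 - 1*(-31/2) = -31147 + 31/2 = -62263/2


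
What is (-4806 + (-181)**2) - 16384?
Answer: 11571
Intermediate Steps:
(-4806 + (-181)**2) - 16384 = (-4806 + 32761) - 16384 = 27955 - 16384 = 11571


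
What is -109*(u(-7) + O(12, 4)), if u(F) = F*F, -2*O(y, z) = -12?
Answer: -5995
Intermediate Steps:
O(y, z) = 6 (O(y, z) = -½*(-12) = 6)
u(F) = F²
-109*(u(-7) + O(12, 4)) = -109*((-7)² + 6) = -109*(49 + 6) = -109*55 = -5995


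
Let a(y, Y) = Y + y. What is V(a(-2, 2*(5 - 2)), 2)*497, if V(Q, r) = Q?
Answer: 1988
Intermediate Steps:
V(a(-2, 2*(5 - 2)), 2)*497 = (2*(5 - 2) - 2)*497 = (2*3 - 2)*497 = (6 - 2)*497 = 4*497 = 1988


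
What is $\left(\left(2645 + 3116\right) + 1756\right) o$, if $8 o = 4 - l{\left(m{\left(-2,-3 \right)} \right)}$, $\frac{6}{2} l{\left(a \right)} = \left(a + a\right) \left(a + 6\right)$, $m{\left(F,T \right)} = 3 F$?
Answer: $\frac{7517}{2} \approx 3758.5$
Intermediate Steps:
$l{\left(a \right)} = \frac{2 a \left(6 + a\right)}{3}$ ($l{\left(a \right)} = \frac{\left(a + a\right) \left(a + 6\right)}{3} = \frac{2 a \left(6 + a\right)}{3}$)
$o = \frac{1}{2}$ ($o = \frac{4 - \frac{2 \cdot 3 \left(-2\right) \left(6 + 3 \left(-2\right)\right)}{3}}{8} = \frac{4 - \frac{2}{3} \left(-6\right) \left(6 - 6\right)}{8} = \frac{4 - \frac{2}{3} \left(-6\right) 0}{8} = \frac{4 - 0}{8} = \frac{4 + 0}{8} = \frac{1}{8} \cdot 4 = \frac{1}{2} \approx 0.5$)
$\left(\left(2645 + 3116\right) + 1756\right) o = \left(\left(2645 + 3116\right) + 1756\right) \frac{1}{2} = \left(5761 + 1756\right) \frac{1}{2} = 7517 \cdot \frac{1}{2} = \frac{7517}{2}$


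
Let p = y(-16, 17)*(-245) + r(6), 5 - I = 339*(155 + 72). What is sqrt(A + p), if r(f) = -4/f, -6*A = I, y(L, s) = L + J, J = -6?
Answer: sqrt(18214) ≈ 134.96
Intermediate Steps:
I = -76948 (I = 5 - 339*(155 + 72) = 5 - 339*227 = 5 - 1*76953 = 5 - 76953 = -76948)
y(L, s) = -6 + L (y(L, s) = L - 6 = -6 + L)
A = 38474/3 (A = -1/6*(-76948) = 38474/3 ≈ 12825.)
p = 16168/3 (p = (-6 - 16)*(-245) - 4/6 = -22*(-245) - 4*1/6 = 5390 - 2/3 = 16168/3 ≈ 5389.3)
sqrt(A + p) = sqrt(38474/3 + 16168/3) = sqrt(18214)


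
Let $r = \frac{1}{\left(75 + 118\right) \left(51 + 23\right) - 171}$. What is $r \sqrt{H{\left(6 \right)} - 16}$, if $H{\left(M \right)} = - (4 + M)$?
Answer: $\frac{i \sqrt{26}}{14111} \approx 0.00036135 i$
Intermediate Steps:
$H{\left(M \right)} = -4 - M$
$r = \frac{1}{14111}$ ($r = \frac{1}{193 \cdot 74 - 171} = \frac{1}{14282 - 171} = \frac{1}{14111} \approx 7.0867 \cdot 10^{-5}$)
$r \sqrt{H{\left(6 \right)} - 16} = \frac{\sqrt{\left(-4 - 6\right) - 16}}{14111} = \frac{\sqrt{-10 - 16}}{14111} = \frac{\sqrt{-26}}{14111} = \frac{i \sqrt{26}}{14111}$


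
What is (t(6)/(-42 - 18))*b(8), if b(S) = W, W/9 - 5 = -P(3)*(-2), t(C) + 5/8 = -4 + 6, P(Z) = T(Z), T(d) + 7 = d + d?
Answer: -99/160 ≈ -0.61875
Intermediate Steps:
T(d) = -7 + 2*d (T(d) = -7 + (d + d) = -7 + 2*d)
P(Z) = -7 + 2*Z
t(C) = 11/8 (t(C) = -5/8 + (-4 + 6) = -5/8 + 2 = 11/8)
W = 27 (W = 45 + 9*(-(-7 + 2*3)*(-2)) = 45 + 9*(-(-7 + 6)*(-2)) = 45 + 9*(-1*(-1)*(-2)) = 45 + 9*(1*(-2)) = 45 + 9*(-2) = 45 - 18 = 27)
b(S) = 27
(t(6)/(-42 - 18))*b(8) = ((11/8)/(-42 - 18))*27 = ((11/8)/(-60))*27 = -1/60*11/8*27 = -11/480*27 = -99/160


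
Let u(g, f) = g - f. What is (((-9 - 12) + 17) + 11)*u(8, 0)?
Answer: 56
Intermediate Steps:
(((-9 - 12) + 17) + 11)*u(8, 0) = (((-9 - 12) + 17) + 11)*(8 - 1*0) = ((-21 + 17) + 11)*(8 + 0) = (-4 + 11)*8 = 7*8 = 56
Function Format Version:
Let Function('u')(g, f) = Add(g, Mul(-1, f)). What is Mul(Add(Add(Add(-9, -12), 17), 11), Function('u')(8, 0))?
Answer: 56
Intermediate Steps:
Mul(Add(Add(Add(-9, -12), 17), 11), Function('u')(8, 0)) = Mul(Add(Add(Add(-9, -12), 17), 11), Add(8, Mul(-1, 0))) = Mul(Add(Add(-21, 17), 11), Add(8, 0)) = Mul(Add(-4, 11), 8) = Mul(7, 8) = 56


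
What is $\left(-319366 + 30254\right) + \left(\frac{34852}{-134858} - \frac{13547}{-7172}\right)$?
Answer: $- \frac{139814002538865}{483600788} \approx -2.8911 \cdot 10^{5}$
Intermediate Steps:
$\left(-319366 + 30254\right) + \left(\frac{34852}{-134858} - \frac{13547}{-7172}\right) = -289112 + \left(34852 \left(- \frac{1}{134858}\right) - - \frac{13547}{7172}\right) = -289112 + \left(- \frac{17426}{67429} + \frac{13547}{7172}\right) = -289112 + \frac{788481391}{483600788} = - \frac{139814002538865}{483600788}$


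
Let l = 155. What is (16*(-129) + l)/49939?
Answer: -1909/49939 ≈ -0.038227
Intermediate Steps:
(16*(-129) + l)/49939 = (16*(-129) + 155)/49939 = (-2064 + 155)*(1/49939) = -1909*1/49939 = -1909/49939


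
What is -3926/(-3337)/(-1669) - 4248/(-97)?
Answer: 23658655522/540236941 ≈ 43.793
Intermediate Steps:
-3926/(-3337)/(-1669) - 4248/(-97) = -3926*(-1/3337)*(-1/1669) - 4248*(-1/97) = (3926/3337)*(-1/1669) + 4248/97 = -3926/5569453 + 4248/97 = 23658655522/540236941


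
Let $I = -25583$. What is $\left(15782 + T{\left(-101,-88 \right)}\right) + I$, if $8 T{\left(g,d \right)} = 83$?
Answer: $- \frac{78325}{8} \approx -9790.6$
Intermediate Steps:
$T{\left(g,d \right)} = \frac{83}{8}$ ($T{\left(g,d \right)} = \frac{1}{8} \cdot 83 = \frac{83}{8}$)
$\left(15782 + T{\left(-101,-88 \right)}\right) + I = \left(15782 + \frac{83}{8}\right) - 25583 = \frac{126339}{8} - 25583 = - \frac{78325}{8}$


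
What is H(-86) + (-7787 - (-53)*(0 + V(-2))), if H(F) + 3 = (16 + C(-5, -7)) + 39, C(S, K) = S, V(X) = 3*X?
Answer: -8058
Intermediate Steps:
H(F) = 47 (H(F) = -3 + ((16 - 5) + 39) = -3 + (11 + 39) = -3 + 50 = 47)
H(-86) + (-7787 - (-53)*(0 + V(-2))) = 47 + (-7787 - (-53)*(0 + 3*(-2))) = 47 + (-7787 - (-53)*(0 - 6)) = 47 + (-7787 - (-53)*(-6)) = 47 + (-7787 - 1*318) = 47 + (-7787 - 318) = 47 - 8105 = -8058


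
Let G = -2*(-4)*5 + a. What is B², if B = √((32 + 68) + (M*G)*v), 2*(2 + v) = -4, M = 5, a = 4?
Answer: -780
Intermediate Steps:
G = 44 (G = -2*(-4)*5 + 4 = 8*5 + 4 = 40 + 4 = 44)
v = -4 (v = -2 + (½)*(-4) = -2 - 2 = -4)
B = 2*I*√195 (B = √((32 + 68) + (5*44)*(-4)) = √(100 + 220*(-4)) = √(100 - 880) = √(-780) = 2*I*√195 ≈ 27.928*I)
B² = (2*I*√195)² = -780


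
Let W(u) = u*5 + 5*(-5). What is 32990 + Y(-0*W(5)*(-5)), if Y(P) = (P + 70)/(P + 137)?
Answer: 4519700/137 ≈ 32991.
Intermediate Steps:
W(u) = -25 + 5*u (W(u) = 5*u - 25 = -25 + 5*u)
Y(P) = (70 + P)/(137 + P)
32990 + Y(-0*W(5)*(-5)) = 32990 + (70 - 0*(-25 + 5*5)*(-5))/(137 - 0*(-25 + 5*5)*(-5)) = 32990 + (70 - 0*(-25 + 25)*(-5))/(137 - 0*(-25 + 25)*(-5)) = 32990 + (70 - 0*0*(-5))/(137 - 0*0*(-5)) = 32990 + (70 - 6*0*(-5))/(137 - 6*0*(-5)) = 32990 + (70 + 0*(-5))/(137 + 0*(-5)) = 32990 + (70 + 0)/(137 + 0) = 32990 + 70/137 = 4519700/137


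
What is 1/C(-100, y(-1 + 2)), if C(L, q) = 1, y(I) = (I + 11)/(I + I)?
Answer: 1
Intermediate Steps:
y(I) = (11 + I)/(2*I) (y(I) = (11 + I)/((2*I)) = (11 + I)*(1/(2*I)) = (11 + I)/(2*I))
1/C(-100, y(-1 + 2)) = 1/1 = 1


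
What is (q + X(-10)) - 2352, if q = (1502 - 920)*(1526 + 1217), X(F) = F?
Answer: 1594064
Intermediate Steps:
q = 1596426 (q = 582*2743 = 1596426)
(q + X(-10)) - 2352 = (1596426 - 10) - 2352 = 1596416 - 2352 = 1594064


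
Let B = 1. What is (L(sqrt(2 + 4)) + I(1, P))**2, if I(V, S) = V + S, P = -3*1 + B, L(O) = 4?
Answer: 9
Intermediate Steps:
P = -2 (P = -3*1 + 1 = -3 + 1 = -2)
I(V, S) = S + V
(L(sqrt(2 + 4)) + I(1, P))**2 = (4 + (-2 + 1))**2 = (4 - 1)**2 = 3**2 = 9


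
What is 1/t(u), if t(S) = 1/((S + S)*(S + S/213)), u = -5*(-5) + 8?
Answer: 155364/71 ≈ 2188.2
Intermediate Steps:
u = 33 (u = 25 + 8 = 33)
t(S) = 213/(428*S**2) (t(S) = 1/((2*S)*(S + S*(1/213))) = 1/((2*S)*(S + S/213)) = 1/((2*S)*(214*S/213)) = 1/(428*S**2/213) = 213/(428*S**2))
1/t(u) = 1/((213/428)/33**2) = 1/((213/428)*(1/1089)) = 1/(71/155364) = 155364/71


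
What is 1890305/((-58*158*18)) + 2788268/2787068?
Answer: -1202119548151/114933110184 ≈ -10.459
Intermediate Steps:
1890305/((-58*158*18)) + 2788268/2787068 = 1890305/((-9164*18)) + 2788268*(1/2787068) = 1890305/(-164952) + 697067/696767 = 1890305*(-1/164952) + 697067/696767 = -1890305/164952 + 697067/696767 = -1202119548151/114933110184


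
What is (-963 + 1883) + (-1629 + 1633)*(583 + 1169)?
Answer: 7928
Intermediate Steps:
(-963 + 1883) + (-1629 + 1633)*(583 + 1169) = 920 + 4*1752 = 920 + 7008 = 7928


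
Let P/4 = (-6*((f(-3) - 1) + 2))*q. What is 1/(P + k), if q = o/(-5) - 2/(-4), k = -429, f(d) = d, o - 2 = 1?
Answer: -5/2169 ≈ -0.0023052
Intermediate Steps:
o = 3 (o = 2 + 1 = 3)
q = -1/10 (q = 3/(-5) - 2/(-4) = 3*(-1/5) - 2*(-1/4) = -3/5 + 1/2 = -1/10 ≈ -0.10000)
P = -24/5 (P = 4*(-6*((-3 - 1) + 2)*(-1/10)) = 4*(-6*(-4 + 2)*(-1/10)) = 4*(-6*(-2)*(-1/10)) = 4*(12*(-1/10)) = 4*(-6/5) = -24/5 ≈ -4.8000)
1/(P + k) = 1/(-24/5 - 429) = 1/(-2169/5) = -5/2169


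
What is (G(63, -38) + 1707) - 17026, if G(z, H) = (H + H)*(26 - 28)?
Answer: -15167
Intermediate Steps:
G(z, H) = -4*H (G(z, H) = (2*H)*(-2) = -4*H)
(G(63, -38) + 1707) - 17026 = (-4*(-38) + 1707) - 17026 = (152 + 1707) - 17026 = 1859 - 17026 = -15167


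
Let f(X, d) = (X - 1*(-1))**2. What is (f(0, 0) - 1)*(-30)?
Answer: 0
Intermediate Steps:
f(X, d) = (1 + X)**2 (f(X, d) = (X + 1)**2 = (1 + X)**2)
(f(0, 0) - 1)*(-30) = ((1 + 0)**2 - 1)*(-30) = (1**2 - 1)*(-30) = (1 - 1)*(-30) = 0*(-30) = 0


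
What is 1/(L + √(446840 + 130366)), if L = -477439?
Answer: -477439/227947421515 - 9*√7126/227947421515 ≈ -2.0978e-6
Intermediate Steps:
1/(L + √(446840 + 130366)) = 1/(-477439 + √(446840 + 130366)) = 1/(-477439 + √577206) = 1/(-477439 + 9*√7126)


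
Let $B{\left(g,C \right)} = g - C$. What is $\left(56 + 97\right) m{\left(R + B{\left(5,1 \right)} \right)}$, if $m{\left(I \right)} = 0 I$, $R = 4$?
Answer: $0$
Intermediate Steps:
$m{\left(I \right)} = 0$
$\left(56 + 97\right) m{\left(R + B{\left(5,1 \right)} \right)} = \left(56 + 97\right) 0 = 153 \cdot 0 = 0$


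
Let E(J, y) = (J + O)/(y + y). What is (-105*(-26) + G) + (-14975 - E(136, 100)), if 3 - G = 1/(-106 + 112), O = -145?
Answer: -7345273/600 ≈ -12242.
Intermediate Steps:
E(J, y) = (-145 + J)/(2*y) (E(J, y) = (J - 145)/(y + y) = (-145 + J)/((2*y)) = (-145 + J)*(1/(2*y)) = (-145 + J)/(2*y))
G = 17/6 (G = 3 - 1/(-106 + 112) = 3 - 1/6 = 3 - 1*⅙ = 3 - ⅙ = 17/6 ≈ 2.8333)
(-105*(-26) + G) + (-14975 - E(136, 100)) = (-105*(-26) + 17/6) + (-14975 - (-145 + 136)/(2*100)) = (2730 + 17/6) + (-14975 - (-9)/(2*100)) = 16397/6 + (-14975 - 1*(-9/200)) = 16397/6 + (-14975 + 9/200) = 16397/6 - 2994991/200 = -7345273/600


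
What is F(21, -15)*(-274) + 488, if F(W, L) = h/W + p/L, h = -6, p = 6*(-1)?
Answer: 15984/35 ≈ 456.69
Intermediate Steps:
p = -6
F(W, L) = -6/L - 6/W (F(W, L) = -6/W - 6/L = -6/L - 6/W)
F(21, -15)*(-274) + 488 = (-6/(-15) - 6/21)*(-274) + 488 = (-6*(-1/15) - 6*1/21)*(-274) + 488 = (2/5 - 2/7)*(-274) + 488 = (4/35)*(-274) + 488 = -1096/35 + 488 = 15984/35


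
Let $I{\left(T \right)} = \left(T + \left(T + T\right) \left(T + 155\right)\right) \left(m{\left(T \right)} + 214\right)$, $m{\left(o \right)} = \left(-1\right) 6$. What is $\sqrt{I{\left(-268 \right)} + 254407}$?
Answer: $\sqrt{12796807} \approx 3577.3$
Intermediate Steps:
$m{\left(o \right)} = -6$
$I{\left(T \right)} = 208 T + 416 T \left(155 + T\right)$ ($I{\left(T \right)} = \left(T + \left(T + T\right) \left(T + 155\right)\right) \left(-6 + 214\right) = \left(T + 2 T \left(155 + T\right)\right) 208 = 208 T + 416 T \left(155 + T\right)$)
$\sqrt{I{\left(-268 \right)} + 254407} = \sqrt{208 \left(-268\right) \left(311 + 2 \left(-268\right)\right) + 254407} = \sqrt{208 \left(-268\right) \left(311 - 536\right) + 254407} = \sqrt{208 \left(-268\right) \left(-225\right) + 254407} = \sqrt{12542400 + 254407} = \sqrt{12796807}$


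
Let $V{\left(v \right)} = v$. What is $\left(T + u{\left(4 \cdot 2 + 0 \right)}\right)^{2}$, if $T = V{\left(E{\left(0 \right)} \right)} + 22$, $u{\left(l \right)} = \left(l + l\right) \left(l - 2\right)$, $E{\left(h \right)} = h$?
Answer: $13924$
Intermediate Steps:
$u{\left(l \right)} = 2 l \left(-2 + l\right)$
$T = 22$ ($T = 0 + 22 = 22$)
$\left(T + u{\left(4 \cdot 2 + 0 \right)}\right)^{2} = \left(22 + 2 \left(4 \cdot 2 + 0\right) \left(-2 + \left(4 \cdot 2 + 0\right)\right)\right)^{2} = \left(22 + 2 \left(8 + 0\right) \left(-2 + \left(8 + 0\right)\right)\right)^{2} = \left(22 + 2 \cdot 8 \left(-2 + 8\right)\right)^{2} = \left(22 + 2 \cdot 8 \cdot 6\right)^{2} = \left(22 + 96\right)^{2} = 118^{2} = 13924$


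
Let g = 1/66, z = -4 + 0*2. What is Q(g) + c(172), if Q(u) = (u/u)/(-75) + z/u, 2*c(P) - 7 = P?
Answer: -26177/150 ≈ -174.51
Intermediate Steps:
c(P) = 7/2 + P/2
z = -4 (z = -4 + 0 = -4)
g = 1/66 ≈ 0.015152
Q(u) = -1/75 - 4/u (Q(u) = (u/u)/(-75) - 4/u = 1*(-1/75) - 4/u = -1/75 - 4/u)
Q(g) + c(172) = (-300 - 1*1/66)/(75*(1/66)) + (7/2 + (½)*172) = (1/75)*66*(-300 - 1/66) + (7/2 + 86) = (1/75)*66*(-19801/66) + 179/2 = -19801/75 + 179/2 = -26177/150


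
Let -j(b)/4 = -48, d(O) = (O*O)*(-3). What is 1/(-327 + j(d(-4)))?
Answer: -1/135 ≈ -0.0074074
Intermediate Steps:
d(O) = -3*O**2 (d(O) = O**2*(-3) = -3*O**2)
j(b) = 192 (j(b) = -4*(-48) = 192)
1/(-327 + j(d(-4))) = 1/(-327 + 192) = 1/(-135) = -1/135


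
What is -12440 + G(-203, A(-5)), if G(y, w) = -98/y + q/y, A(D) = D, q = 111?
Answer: -2525333/203 ≈ -12440.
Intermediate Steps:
G(y, w) = 13/y (G(y, w) = -98/y + 111/y = 13/y)
-12440 + G(-203, A(-5)) = -12440 + 13/(-203) = -12440 + 13*(-1/203) = -12440 - 13/203 = -2525333/203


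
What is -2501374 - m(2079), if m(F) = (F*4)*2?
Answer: -2518006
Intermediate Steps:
m(F) = 8*F (m(F) = (4*F)*2 = 8*F)
-2501374 - m(2079) = -2501374 - 8*2079 = -2501374 - 1*16632 = -2501374 - 16632 = -2518006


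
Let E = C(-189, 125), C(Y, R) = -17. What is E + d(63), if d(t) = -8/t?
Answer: -1079/63 ≈ -17.127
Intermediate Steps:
E = -17
E + d(63) = -17 - 8/63 = -1079/63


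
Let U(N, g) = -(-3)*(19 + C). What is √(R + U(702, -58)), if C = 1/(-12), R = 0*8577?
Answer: √227/2 ≈ 7.5333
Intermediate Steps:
R = 0
C = -1/12 ≈ -0.083333
U(N, g) = 227/4 (U(N, g) = -(-3)*(19 - 1/12) = -(-3)*227/12 = -1*(-227/4) = 227/4)
√(R + U(702, -58)) = √(0 + 227/4) = √(227/4) = √227/2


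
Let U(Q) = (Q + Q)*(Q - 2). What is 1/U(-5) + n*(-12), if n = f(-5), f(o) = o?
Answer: 4201/70 ≈ 60.014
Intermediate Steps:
U(Q) = 2*Q*(-2 + Q) (U(Q) = (2*Q)*(-2 + Q) = 2*Q*(-2 + Q))
n = -5
1/U(-5) + n*(-12) = 1/(2*(-5)*(-2 - 5)) - 5*(-12) = 1/(2*(-5)*(-7)) + 60 = 1/70 + 60 = 4201/70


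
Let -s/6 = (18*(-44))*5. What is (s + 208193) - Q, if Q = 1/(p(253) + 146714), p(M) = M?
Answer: 34089436550/146967 ≈ 2.3195e+5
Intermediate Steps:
s = 23760 (s = -6*18*(-44)*5 = -(-4752)*5 = -6*(-3960) = 23760)
Q = 1/146967 (Q = 1/(253 + 146714) = 1/146967 ≈ 6.8043e-6)
(s + 208193) - Q = (23760 + 208193) - 1*1/146967 = 231953 - 1/146967 = 34089436550/146967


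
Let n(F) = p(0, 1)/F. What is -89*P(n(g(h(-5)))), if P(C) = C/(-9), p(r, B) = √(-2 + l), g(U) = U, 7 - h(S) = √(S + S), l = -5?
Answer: -89*√70/531 + 623*I*√7/531 ≈ -1.4023 + 3.1041*I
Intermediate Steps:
h(S) = 7 - √2*√S (h(S) = 7 - √(S + S) = 7 - √(2*S) = 7 - √2*√S)
p(r, B) = I*√7 (p(r, B) = √(-2 - 5) = √(-7) = I*√7)
n(F) = I*√7/F (n(F) = (I*√7)/F = I*√7/F)
P(C) = -C/9 (P(C) = C*(-⅑) = -C/9)
-89*P(n(g(h(-5)))) = -(-89)*I*√7/(7 - √2*√(-5))/9 = -(-89)*I*√7/(7 - √2*I*√5)/9 = -(-89)*I*√7/(7 - I*√10)/9 = -(-89)*I*√7/(9*(7 - I*√10)) = 89*I*√7/(9*(7 - I*√10))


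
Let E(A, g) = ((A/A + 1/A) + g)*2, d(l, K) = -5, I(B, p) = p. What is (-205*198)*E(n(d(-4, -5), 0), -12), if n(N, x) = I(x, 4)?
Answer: 872685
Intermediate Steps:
n(N, x) = 4
E(A, g) = 2 + 2*g + 2/A (E(A, g) = ((1 + 1/A) + g)*2 = (1 + g + 1/A)*2 = 2 + 2*g + 2/A)
(-205*198)*E(n(d(-4, -5), 0), -12) = (-205*198)*(2 + 2*(-12) + 2/4) = -40590*(2 - 24 + 2*(¼)) = -40590*(2 - 24 + ½) = -40590*(-43/2) = 872685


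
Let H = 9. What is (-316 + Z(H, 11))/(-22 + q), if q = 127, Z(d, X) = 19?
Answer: -99/35 ≈ -2.8286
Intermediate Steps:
(-316 + Z(H, 11))/(-22 + q) = (-316 + 19)/(-22 + 127) = -297/105 = -297*1/105 = -99/35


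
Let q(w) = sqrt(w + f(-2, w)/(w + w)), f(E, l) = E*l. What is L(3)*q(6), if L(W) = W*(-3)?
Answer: -9*sqrt(5) ≈ -20.125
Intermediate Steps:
L(W) = -3*W
q(w) = sqrt(-1 + w) (q(w) = sqrt(w + (-2*w)/(w + w)) = sqrt(w + (-2*w)/((2*w))) = sqrt(w + (-2*w)*(1/(2*w))) = sqrt(w - 1) = sqrt(-1 + w))
L(3)*q(6) = (-3*3)*sqrt(-1 + 6) = -9*sqrt(5)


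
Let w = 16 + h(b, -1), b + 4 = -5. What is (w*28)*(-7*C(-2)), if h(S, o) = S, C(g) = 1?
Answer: -1372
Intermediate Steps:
b = -9 (b = -4 - 5 = -9)
w = 7 (w = 16 - 9 = 7)
(w*28)*(-7*C(-2)) = (7*28)*(-7*1) = 196*(-7) = -1372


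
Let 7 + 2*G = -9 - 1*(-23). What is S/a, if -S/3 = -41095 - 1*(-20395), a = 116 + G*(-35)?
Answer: -124200/13 ≈ -9553.8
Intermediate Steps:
G = 7/2 (G = -7/2 + (-9 - 1*(-23))/2 = -7/2 + (-9 + 23)/2 = -7/2 + (1/2)*14 = -7/2 + 7 = 7/2 ≈ 3.5000)
a = -13/2 (a = 116 + (7/2)*(-35) = 116 - 245/2 = -13/2 ≈ -6.5000)
S = 62100 (S = -3*(-41095 - 1*(-20395)) = -3*(-41095 + 20395) = -3*(-20700) = 62100)
S/a = 62100/(-13/2) = 62100*(-2/13) = -124200/13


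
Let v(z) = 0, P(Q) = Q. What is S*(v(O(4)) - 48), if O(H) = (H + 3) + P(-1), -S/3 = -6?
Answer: -864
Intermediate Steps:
S = 18 (S = -3*(-6) = 18)
O(H) = 2 + H (O(H) = (H + 3) - 1 = (3 + H) - 1 = 2 + H)
S*(v(O(4)) - 48) = 18*(0 - 48) = 18*(-48) = -864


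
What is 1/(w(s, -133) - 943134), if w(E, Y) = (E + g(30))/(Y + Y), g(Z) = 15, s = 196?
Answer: -266/250873855 ≈ -1.0603e-6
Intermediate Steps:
w(E, Y) = (15 + E)/(2*Y) (w(E, Y) = (E + 15)/(Y + Y) = (15 + E)/((2*Y)) = (15 + E)*(1/(2*Y)) = (15 + E)/(2*Y))
1/(w(s, -133) - 943134) = 1/((1/2)*(15 + 196)/(-133) - 943134) = 1/((1/2)*(-1/133)*211 - 943134) = 1/(-211/266 - 943134) = 1/(-250873855/266) = -266/250873855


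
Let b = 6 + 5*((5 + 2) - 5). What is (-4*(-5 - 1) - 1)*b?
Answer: 368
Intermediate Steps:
b = 16 (b = 6 + 5*(7 - 5) = 6 + 5*2 = 6 + 10 = 16)
(-4*(-5 - 1) - 1)*b = (-4*(-5 - 1) - 1)*16 = (-4*(-6) - 1)*16 = (24 - 1)*16 = 23*16 = 368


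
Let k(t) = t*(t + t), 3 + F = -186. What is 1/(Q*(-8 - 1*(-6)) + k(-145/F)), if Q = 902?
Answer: -35721/64398634 ≈ -0.00055469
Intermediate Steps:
F = -189 (F = -3 - 186 = -189)
k(t) = 2*t² (k(t) = t*(2*t) = 2*t²)
1/(Q*(-8 - 1*(-6)) + k(-145/F)) = 1/(902*(-8 - 1*(-6)) + 2*(-145/(-189))²) = 1/(902*(-8 + 6) + 2*(-145*(-1/189))²) = 1/(902*(-2) + 2*(145/189)²) = 1/(-1804 + 2*(21025/35721)) = 1/(-1804 + 42050/35721) = 1/(-64398634/35721) = -35721/64398634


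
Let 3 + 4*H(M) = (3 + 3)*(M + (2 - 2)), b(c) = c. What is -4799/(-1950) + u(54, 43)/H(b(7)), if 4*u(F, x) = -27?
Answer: 3449/1950 ≈ 1.7687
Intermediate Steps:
u(F, x) = -27/4 (u(F, x) = (1/4)*(-27) = -27/4)
H(M) = -3/4 + 3*M/2 (H(M) = -3/4 + ((3 + 3)*(M + (2 - 2)))/4 = -3/4 + (6*(M + 0))/4 = -3/4 + (6*M)/4 = -3/4 + 3*M/2)
-4799/(-1950) + u(54, 43)/H(b(7)) = -4799/(-1950) - 27/(4*(-3/4 + (3/2)*7)) = -4799*(-1/1950) - 27/(4*(-3/4 + 21/2)) = 4799/1950 - 27/(4*39/4) = 4799/1950 - 27/4*4/39 = 4799/1950 - 9/13 = 3449/1950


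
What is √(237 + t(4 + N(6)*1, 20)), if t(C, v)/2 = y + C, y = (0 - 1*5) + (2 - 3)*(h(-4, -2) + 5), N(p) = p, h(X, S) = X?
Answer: 7*√5 ≈ 15.652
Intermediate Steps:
y = -6 (y = (0 - 1*5) + (2 - 3)*(-4 + 5) = (0 - 5) - 1*1 = -5 - 1 = -6)
t(C, v) = -12 + 2*C (t(C, v) = 2*(-6 + C) = -12 + 2*C)
√(237 + t(4 + N(6)*1, 20)) = √(237 + (-12 + 2*(4 + 6*1))) = √(237 + (-12 + 2*(4 + 6))) = √(237 + (-12 + 2*10)) = √(237 + (-12 + 20)) = √(237 + 8) = √245 = 7*√5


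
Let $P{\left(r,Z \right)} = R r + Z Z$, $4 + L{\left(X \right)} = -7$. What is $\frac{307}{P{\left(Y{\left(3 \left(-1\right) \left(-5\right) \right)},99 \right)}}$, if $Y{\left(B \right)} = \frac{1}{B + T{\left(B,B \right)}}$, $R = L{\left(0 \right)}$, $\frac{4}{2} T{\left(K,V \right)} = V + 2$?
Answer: $\frac{14429}{460625} \approx 0.031325$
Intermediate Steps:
$T{\left(K,V \right)} = 1 + \frac{V}{2}$ ($T{\left(K,V \right)} = \frac{V + 2}{2} = \frac{2 + V}{2} = 1 + \frac{V}{2}$)
$L{\left(X \right)} = -11$ ($L{\left(X \right)} = -4 - 7 = -11$)
$R = -11$
$Y{\left(B \right)} = \frac{1}{1 + \frac{3 B}{2}}$ ($Y{\left(B \right)} = \frac{1}{B + \left(1 + \frac{B}{2}\right)} = \frac{1}{1 + \frac{3 B}{2}}$)
$P{\left(r,Z \right)} = Z^{2} - 11 r$ ($P{\left(r,Z \right)} = - 11 r + Z Z = - 11 r + Z^{2} = Z^{2} - 11 r$)
$\frac{307}{P{\left(Y{\left(3 \left(-1\right) \left(-5\right) \right)},99 \right)}} = \frac{307}{99^{2} - 11 \frac{2}{2 + 3 \cdot 3 \left(-1\right) \left(-5\right)}} = \frac{307}{9801 - 11 \frac{2}{2 + 3 \left(\left(-3\right) \left(-5\right)\right)}} = \frac{307}{9801 - 11 \frac{2}{2 + 3 \cdot 15}} = \frac{307}{9801 - 11 \frac{2}{2 + 45}} = \frac{307}{9801 - 11 \cdot \frac{2}{47}} = \frac{307}{9801 - 11 \cdot 2 \cdot \frac{1}{47}} = \frac{307}{9801 - \frac{22}{47}} = \frac{307}{\frac{460625}{47}} = 307 \cdot \frac{47}{460625} = \frac{14429}{460625}$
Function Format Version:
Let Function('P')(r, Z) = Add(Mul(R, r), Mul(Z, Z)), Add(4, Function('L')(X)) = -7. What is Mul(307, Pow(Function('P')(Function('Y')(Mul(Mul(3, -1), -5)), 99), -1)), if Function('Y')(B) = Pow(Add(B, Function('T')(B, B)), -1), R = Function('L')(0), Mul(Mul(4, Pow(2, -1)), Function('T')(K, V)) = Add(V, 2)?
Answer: Rational(14429, 460625) ≈ 0.031325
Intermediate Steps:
Function('T')(K, V) = Add(1, Mul(Rational(1, 2), V)) (Function('T')(K, V) = Mul(Rational(1, 2), Add(V, 2)) = Mul(Rational(1, 2), Add(2, V)) = Add(1, Mul(Rational(1, 2), V)))
Function('L')(X) = -11 (Function('L')(X) = Add(-4, -7) = -11)
R = -11
Function('Y')(B) = Pow(Add(1, Mul(Rational(3, 2), B)), -1) (Function('Y')(B) = Pow(Add(B, Add(1, Mul(Rational(1, 2), B))), -1) = Pow(Add(1, Mul(Rational(3, 2), B)), -1))
Function('P')(r, Z) = Add(Pow(Z, 2), Mul(-11, r)) (Function('P')(r, Z) = Add(Mul(-11, r), Mul(Z, Z)) = Add(Mul(-11, r), Pow(Z, 2)) = Add(Pow(Z, 2), Mul(-11, r)))
Mul(307, Pow(Function('P')(Function('Y')(Mul(Mul(3, -1), -5)), 99), -1)) = Mul(307, Pow(Add(Pow(99, 2), Mul(-11, Mul(2, Pow(Add(2, Mul(3, Mul(Mul(3, -1), -5))), -1)))), -1)) = Mul(307, Pow(Add(9801, Mul(-11, Mul(2, Pow(Add(2, Mul(3, Mul(-3, -5))), -1)))), -1)) = Mul(307, Pow(Add(9801, Mul(-11, Mul(2, Pow(Add(2, Mul(3, 15)), -1)))), -1)) = Mul(307, Pow(Add(9801, Mul(-11, Mul(2, Pow(Add(2, 45), -1)))), -1)) = Mul(307, Pow(Add(9801, Mul(-11, Mul(2, Pow(47, -1)))), -1)) = Mul(307, Pow(Add(9801, Mul(-11, Mul(2, Rational(1, 47)))), -1)) = Mul(307, Pow(Add(9801, Mul(-11, Rational(2, 47))), -1)) = Mul(307, Pow(Add(9801, Rational(-22, 47)), -1)) = Mul(307, Pow(Rational(460625, 47), -1)) = Mul(307, Rational(47, 460625)) = Rational(14429, 460625)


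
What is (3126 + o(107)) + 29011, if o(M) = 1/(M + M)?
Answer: 6877319/214 ≈ 32137.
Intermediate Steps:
o(M) = 1/(2*M)
(3126 + o(107)) + 29011 = (3126 + (½)/107) + 29011 = (3126 + (½)*(1/107)) + 29011 = (3126 + 1/214) + 29011 = 668965/214 + 29011 = 6877319/214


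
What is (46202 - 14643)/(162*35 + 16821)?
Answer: 31559/22491 ≈ 1.4032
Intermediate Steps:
(46202 - 14643)/(162*35 + 16821) = 31559/(5670 + 16821) = 31559/22491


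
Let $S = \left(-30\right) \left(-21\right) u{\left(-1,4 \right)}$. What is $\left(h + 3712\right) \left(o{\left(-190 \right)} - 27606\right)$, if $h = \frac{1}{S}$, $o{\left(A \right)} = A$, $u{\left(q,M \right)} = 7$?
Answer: $- \frac{227509162058}{2205} \approx -1.0318 \cdot 10^{8}$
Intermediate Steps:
$S = 4410$ ($S = \left(-30\right) \left(-21\right) 7 = 630 \cdot 7 = 4410$)
$h = \frac{1}{4410} \approx 0.00022676$
$\left(h + 3712\right) \left(o{\left(-190 \right)} - 27606\right) = \left(\frac{1}{4410} + 3712\right) \left(-190 - 27606\right) = \frac{16369921}{4410} \left(-27796\right) = - \frac{227509162058}{2205}$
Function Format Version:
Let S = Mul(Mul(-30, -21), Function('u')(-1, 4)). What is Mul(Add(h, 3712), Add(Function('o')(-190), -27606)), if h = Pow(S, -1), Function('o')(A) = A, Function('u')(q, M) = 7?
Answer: Rational(-227509162058, 2205) ≈ -1.0318e+8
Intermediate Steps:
S = 4410 (S = Mul(Mul(-30, -21), 7) = Mul(630, 7) = 4410)
h = Rational(1, 4410) (h = Pow(4410, -1) = Rational(1, 4410) ≈ 0.00022676)
Mul(Add(h, 3712), Add(Function('o')(-190), -27606)) = Mul(Add(Rational(1, 4410), 3712), Add(-190, -27606)) = Mul(Rational(16369921, 4410), -27796) = Rational(-227509162058, 2205)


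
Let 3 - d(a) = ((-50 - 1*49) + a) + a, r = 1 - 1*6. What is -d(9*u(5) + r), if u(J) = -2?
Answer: -148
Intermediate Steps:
r = -5 (r = 1 - 6 = -5)
d(a) = 102 - 2*a (d(a) = 3 - (((-50 - 1*49) + a) + a) = 3 - (((-50 - 49) + a) + a) = 3 - ((-99 + a) + a) = 3 - (-99 + 2*a) = 3 + (99 - 2*a) = 102 - 2*a)
-d(9*u(5) + r) = -(102 - 2*(9*(-2) - 5)) = -(102 - 2*(-18 - 5)) = -(102 - 2*(-23)) = -(102 + 46) = -1*148 = -148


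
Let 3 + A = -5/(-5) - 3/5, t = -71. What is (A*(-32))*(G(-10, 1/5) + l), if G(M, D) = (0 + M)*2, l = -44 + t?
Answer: -11232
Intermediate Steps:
l = -115 (l = -44 - 71 = -115)
A = -13/5 (A = -3 + (-5/(-5) - 3/5) = -3 + (-5*(-1/5) - 3*1/5) = -3 + (1 - 3/5) = -3 + 2/5 = -13/5 ≈ -2.6000)
G(M, D) = 2*M (G(M, D) = M*2 = 2*M)
(A*(-32))*(G(-10, 1/5) + l) = (-13/5*(-32))*(2*(-10) - 115) = 416*(-20 - 115)/5 = (416/5)*(-135) = -11232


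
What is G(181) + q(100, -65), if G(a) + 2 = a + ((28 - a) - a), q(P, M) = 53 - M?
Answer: -37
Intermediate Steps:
G(a) = 26 - a (G(a) = -2 + (a + ((28 - a) - a)) = -2 + (a + (28 - 2*a)) = -2 + (28 - a) = 26 - a)
G(181) + q(100, -65) = (26 - 1*181) + (53 - 1*(-65)) = (26 - 181) + (53 + 65) = -155 + 118 = -37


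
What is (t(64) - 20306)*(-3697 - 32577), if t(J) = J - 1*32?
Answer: 735419076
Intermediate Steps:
t(J) = -32 + J (t(J) = J - 32 = -32 + J)
(t(64) - 20306)*(-3697 - 32577) = ((-32 + 64) - 20306)*(-3697 - 32577) = (32 - 20306)*(-36274) = -20274*(-36274) = 735419076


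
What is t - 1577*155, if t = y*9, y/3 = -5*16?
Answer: -246595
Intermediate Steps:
y = -240 (y = 3*(-5*16) = 3*(-80) = -240)
t = -2160 (t = -240*9 = -2160)
t - 1577*155 = -2160 - 1577*155 = -2160 - 244435 = -246595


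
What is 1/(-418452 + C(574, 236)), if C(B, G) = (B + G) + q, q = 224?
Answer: -1/417418 ≈ -2.3957e-6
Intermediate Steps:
C(B, G) = 224 + B + G (C(B, G) = (B + G) + 224 = 224 + B + G)
1/(-418452 + C(574, 236)) = 1/(-418452 + (224 + 574 + 236)) = 1/(-418452 + 1034) = 1/(-417418) = -1/417418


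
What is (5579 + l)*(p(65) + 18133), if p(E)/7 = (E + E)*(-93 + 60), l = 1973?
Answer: -89846144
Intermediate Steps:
p(E) = -462*E (p(E) = 7*((E + E)*(-93 + 60)) = 7*((2*E)*(-33)) = 7*(-66*E) = -462*E)
(5579 + l)*(p(65) + 18133) = (5579 + 1973)*(-462*65 + 18133) = 7552*(-30030 + 18133) = 7552*(-11897) = -89846144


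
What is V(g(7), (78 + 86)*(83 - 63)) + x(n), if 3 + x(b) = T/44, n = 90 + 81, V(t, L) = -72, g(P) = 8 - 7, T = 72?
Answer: -807/11 ≈ -73.364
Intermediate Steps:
g(P) = 1
n = 171
x(b) = -15/11 (x(b) = -3 + 72/44 = -3 + 72*(1/44) = -3 + 18/11 = -15/11)
V(g(7), (78 + 86)*(83 - 63)) + x(n) = -72 - 15/11 = -807/11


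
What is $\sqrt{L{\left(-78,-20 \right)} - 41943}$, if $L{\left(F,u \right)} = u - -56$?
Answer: $i \sqrt{41907} \approx 204.71 i$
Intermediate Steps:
$L{\left(F,u \right)} = 56 + u$ ($L{\left(F,u \right)} = u + 56 = 56 + u$)
$\sqrt{L{\left(-78,-20 \right)} - 41943} = \sqrt{\left(56 - 20\right) - 41943} = \sqrt{36 - 41943} = \sqrt{-41907} = i \sqrt{41907}$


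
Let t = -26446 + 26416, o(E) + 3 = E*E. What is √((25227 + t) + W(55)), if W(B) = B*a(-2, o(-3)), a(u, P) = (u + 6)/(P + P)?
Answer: √226938/3 ≈ 158.79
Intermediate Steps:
o(E) = -3 + E² (o(E) = -3 + E*E = -3 + E²)
a(u, P) = (6 + u)/(2*P) (a(u, P) = (6 + u)/((2*P)) = (6 + u)*(1/(2*P)) = (6 + u)/(2*P))
t = -30
W(B) = B/3 (W(B) = B*((6 - 2)/(2*(-3 + (-3)²))) = B*((½)*4/(-3 + 9)) = B*((½)*4/6) = B*((½)*(⅙)*4) = B*(⅓) = B/3)
√((25227 + t) + W(55)) = √((25227 - 30) + (⅓)*55) = √(25197 + 55/3) = √(75646/3) = √226938/3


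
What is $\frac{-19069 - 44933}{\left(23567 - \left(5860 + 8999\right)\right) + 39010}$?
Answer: $- \frac{10667}{7953} \approx -1.3413$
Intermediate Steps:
$\frac{-19069 - 44933}{\left(23567 - \left(5860 + 8999\right)\right) + 39010} = - \frac{64002}{\left(23567 - 14859\right) + 39010} = - \frac{64002}{8708 + 39010} = - \frac{64002}{47718} = \left(-64002\right) \frac{1}{47718} = - \frac{10667}{7953}$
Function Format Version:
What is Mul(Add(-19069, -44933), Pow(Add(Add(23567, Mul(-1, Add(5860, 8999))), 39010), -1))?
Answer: Rational(-10667, 7953) ≈ -1.3413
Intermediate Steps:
Mul(Add(-19069, -44933), Pow(Add(Add(23567, Mul(-1, Add(5860, 8999))), 39010), -1)) = Mul(-64002, Pow(Add(Add(23567, Mul(-1, 14859)), 39010), -1)) = Mul(-64002, Pow(Add(Add(23567, -14859), 39010), -1)) = Mul(-64002, Pow(Add(8708, 39010), -1)) = Mul(-64002, Pow(47718, -1)) = Mul(-64002, Rational(1, 47718)) = Rational(-10667, 7953)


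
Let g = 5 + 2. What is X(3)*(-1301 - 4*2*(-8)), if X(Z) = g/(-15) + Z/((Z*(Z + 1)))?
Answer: 16081/60 ≈ 268.02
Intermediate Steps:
g = 7
X(Z) = -7/15 + 1/(1 + Z) (X(Z) = 7/(-15) + Z/((Z*(Z + 1))) = 7*(-1/15) + Z/((Z*(1 + Z))) = -7/15 + Z*(1/(Z*(1 + Z))) = -7/15 + 1/(1 + Z))
X(3)*(-1301 - 4*2*(-8)) = ((8 - 7*3)/(15*(1 + 3)))*(-1301 - 4*2*(-8)) = ((1/15)*(8 - 21)/4)*(-1301 - 1*8*(-8)) = ((1/15)*(¼)*(-13))*(-1301 - 8*(-8)) = -13*(-1301 + 64)/60 = -13/60*(-1237) = 16081/60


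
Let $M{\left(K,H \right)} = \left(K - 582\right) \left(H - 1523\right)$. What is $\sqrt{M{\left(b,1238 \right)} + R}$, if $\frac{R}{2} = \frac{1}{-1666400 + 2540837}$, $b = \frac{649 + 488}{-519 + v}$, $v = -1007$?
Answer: $\frac{\sqrt{559028469746184428046}}{58016994} \approx 407.53$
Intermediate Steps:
$b = - \frac{1137}{1526}$ ($b = \frac{649 + 488}{-519 - 1007} = \frac{1137}{-1526} = 1137 \left(- \frac{1}{1526}\right) = - \frac{1137}{1526} \approx -0.74508$)
$M{\left(K,H \right)} = \left(-1523 + H\right) \left(-582 + K\right)$ ($M{\left(K,H \right)} = \left(-582 + K\right) \left(-1523 + H\right) = \left(-1523 + H\right) \left(-582 + K\right)$)
$R = \frac{2}{874437}$ ($R = \frac{2}{-1666400 + 2540837} = \frac{2}{874437} \approx 2.2872 \cdot 10^{-6}$)
$\sqrt{M{\left(b,1238 \right)} + R} = \sqrt{\left(886386 - - \frac{1731651}{1526} - 720516 + 1238 \left(- \frac{1137}{1526}\right)\right) + \frac{2}{874437}} = \sqrt{\left(886386 + \frac{1731651}{1526} - 720516 - \frac{703803}{763}\right) + \frac{2}{874437}} = \sqrt{\frac{253441665}{1526} + \frac{2}{874437}} = \sqrt{\frac{221618769220657}{1334390862}} = \frac{\sqrt{559028469746184428046}}{58016994}$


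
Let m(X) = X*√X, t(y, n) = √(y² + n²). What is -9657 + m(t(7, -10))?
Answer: -9657 + 149^(¾) ≈ -9614.4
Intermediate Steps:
t(y, n) = √(n² + y²)
m(X) = X^(3/2)
-9657 + m(t(7, -10)) = -9657 + (√((-10)² + 7²))^(3/2) = -9657 + (√(100 + 49))^(3/2) = -9657 + (√149)^(3/2) = -9657 + 149^(¾)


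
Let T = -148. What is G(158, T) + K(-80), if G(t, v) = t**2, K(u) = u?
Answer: 24884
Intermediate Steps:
G(158, T) + K(-80) = 158**2 - 80 = 24964 - 80 = 24884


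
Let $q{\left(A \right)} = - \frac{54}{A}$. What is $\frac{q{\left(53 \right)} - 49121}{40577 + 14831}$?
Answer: $- \frac{2603467}{2936624} \approx -0.88655$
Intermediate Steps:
$\frac{q{\left(53 \right)} - 49121}{40577 + 14831} = \frac{- \frac{54}{53} - 49121}{40577 + 14831} = \frac{\left(-54\right) \frac{1}{53} - 49121}{55408} = \left(- \frac{54}{53} - 49121\right) \frac{1}{55408} = \left(- \frac{2603467}{53}\right) \frac{1}{55408} = - \frac{2603467}{2936624}$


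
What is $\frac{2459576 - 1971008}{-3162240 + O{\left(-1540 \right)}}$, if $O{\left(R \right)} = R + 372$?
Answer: $- \frac{61071}{395426} \approx -0.15444$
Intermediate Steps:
$O{\left(R \right)} = 372 + R$
$\frac{2459576 - 1971008}{-3162240 + O{\left(-1540 \right)}} = \frac{2459576 - 1971008}{-3162240 + \left(372 - 1540\right)} = \frac{488568}{-3162240 - 1168} = \frac{488568}{-3163408} = 488568 \left(- \frac{1}{3163408}\right) = - \frac{61071}{395426}$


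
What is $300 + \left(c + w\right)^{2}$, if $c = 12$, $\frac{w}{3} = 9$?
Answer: $1821$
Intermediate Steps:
$w = 27$ ($w = 3 \cdot 9 = 27$)
$300 + \left(c + w\right)^{2} = 300 + \left(12 + 27\right)^{2} = 300 + 39^{2} = 300 + 1521 = 1821$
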